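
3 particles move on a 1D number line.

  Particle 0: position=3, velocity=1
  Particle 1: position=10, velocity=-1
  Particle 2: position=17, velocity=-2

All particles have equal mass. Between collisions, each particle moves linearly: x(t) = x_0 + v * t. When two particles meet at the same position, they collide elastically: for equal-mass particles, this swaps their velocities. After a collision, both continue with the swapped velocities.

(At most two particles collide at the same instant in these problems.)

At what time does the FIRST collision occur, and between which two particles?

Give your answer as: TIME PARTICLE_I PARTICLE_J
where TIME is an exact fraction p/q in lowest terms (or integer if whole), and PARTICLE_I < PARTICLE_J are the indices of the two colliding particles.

Answer: 7/2 0 1

Derivation:
Pair (0,1): pos 3,10 vel 1,-1 -> gap=7, closing at 2/unit, collide at t=7/2
Pair (1,2): pos 10,17 vel -1,-2 -> gap=7, closing at 1/unit, collide at t=7
Earliest collision: t=7/2 between 0 and 1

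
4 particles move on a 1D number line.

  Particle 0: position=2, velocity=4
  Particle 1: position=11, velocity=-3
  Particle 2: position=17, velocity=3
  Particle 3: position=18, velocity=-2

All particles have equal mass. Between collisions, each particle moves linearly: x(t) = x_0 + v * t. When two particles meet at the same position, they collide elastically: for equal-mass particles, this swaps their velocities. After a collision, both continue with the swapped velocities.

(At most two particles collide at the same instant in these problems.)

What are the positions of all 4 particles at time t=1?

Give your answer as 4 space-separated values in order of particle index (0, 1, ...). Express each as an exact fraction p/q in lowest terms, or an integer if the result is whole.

Collision at t=1/5: particles 2 and 3 swap velocities; positions: p0=14/5 p1=52/5 p2=88/5 p3=88/5; velocities now: v0=4 v1=-3 v2=-2 v3=3
Advance to t=1 (no further collisions before then); velocities: v0=4 v1=-3 v2=-2 v3=3; positions = 6 8 16 20

Answer: 6 8 16 20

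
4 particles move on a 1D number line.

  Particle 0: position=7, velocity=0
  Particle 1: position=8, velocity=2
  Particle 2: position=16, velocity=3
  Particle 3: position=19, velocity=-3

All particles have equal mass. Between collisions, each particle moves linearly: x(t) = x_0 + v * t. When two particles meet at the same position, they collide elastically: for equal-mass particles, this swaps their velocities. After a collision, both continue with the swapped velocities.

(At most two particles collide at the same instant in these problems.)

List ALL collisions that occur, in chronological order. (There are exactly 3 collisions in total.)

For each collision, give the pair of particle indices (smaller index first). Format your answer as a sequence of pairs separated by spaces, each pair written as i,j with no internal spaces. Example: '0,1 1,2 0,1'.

Answer: 2,3 1,2 0,1

Derivation:
Collision at t=1/2: particles 2 and 3 swap velocities; positions: p0=7 p1=9 p2=35/2 p3=35/2; velocities now: v0=0 v1=2 v2=-3 v3=3
Collision at t=11/5: particles 1 and 2 swap velocities; positions: p0=7 p1=62/5 p2=62/5 p3=113/5; velocities now: v0=0 v1=-3 v2=2 v3=3
Collision at t=4: particles 0 and 1 swap velocities; positions: p0=7 p1=7 p2=16 p3=28; velocities now: v0=-3 v1=0 v2=2 v3=3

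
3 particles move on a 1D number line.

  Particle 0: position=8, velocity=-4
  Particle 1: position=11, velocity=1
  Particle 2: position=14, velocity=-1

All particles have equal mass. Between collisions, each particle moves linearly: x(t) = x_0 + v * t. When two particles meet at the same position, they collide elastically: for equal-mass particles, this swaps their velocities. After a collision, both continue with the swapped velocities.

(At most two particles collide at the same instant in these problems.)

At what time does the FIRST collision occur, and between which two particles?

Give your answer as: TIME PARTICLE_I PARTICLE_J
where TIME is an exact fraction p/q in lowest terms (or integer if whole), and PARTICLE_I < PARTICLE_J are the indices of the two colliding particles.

Answer: 3/2 1 2

Derivation:
Pair (0,1): pos 8,11 vel -4,1 -> not approaching (rel speed -5 <= 0)
Pair (1,2): pos 11,14 vel 1,-1 -> gap=3, closing at 2/unit, collide at t=3/2
Earliest collision: t=3/2 between 1 and 2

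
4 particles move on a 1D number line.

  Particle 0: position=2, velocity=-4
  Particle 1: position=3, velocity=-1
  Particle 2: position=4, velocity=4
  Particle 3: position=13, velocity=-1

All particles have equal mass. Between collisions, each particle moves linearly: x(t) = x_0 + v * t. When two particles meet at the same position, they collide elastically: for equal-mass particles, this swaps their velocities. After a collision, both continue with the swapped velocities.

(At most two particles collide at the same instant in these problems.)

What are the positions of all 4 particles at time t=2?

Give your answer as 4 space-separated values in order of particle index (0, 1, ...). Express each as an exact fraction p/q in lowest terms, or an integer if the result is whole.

Answer: -6 1 11 12

Derivation:
Collision at t=9/5: particles 2 and 3 swap velocities; positions: p0=-26/5 p1=6/5 p2=56/5 p3=56/5; velocities now: v0=-4 v1=-1 v2=-1 v3=4
Advance to t=2 (no further collisions before then); velocities: v0=-4 v1=-1 v2=-1 v3=4; positions = -6 1 11 12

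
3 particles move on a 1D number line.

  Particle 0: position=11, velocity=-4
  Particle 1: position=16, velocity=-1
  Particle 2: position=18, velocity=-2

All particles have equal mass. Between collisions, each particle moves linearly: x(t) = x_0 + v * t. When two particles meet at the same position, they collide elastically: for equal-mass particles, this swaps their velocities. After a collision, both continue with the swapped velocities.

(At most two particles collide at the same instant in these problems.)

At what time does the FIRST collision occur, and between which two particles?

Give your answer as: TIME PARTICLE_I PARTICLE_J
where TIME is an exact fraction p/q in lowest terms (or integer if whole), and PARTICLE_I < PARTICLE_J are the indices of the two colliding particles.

Pair (0,1): pos 11,16 vel -4,-1 -> not approaching (rel speed -3 <= 0)
Pair (1,2): pos 16,18 vel -1,-2 -> gap=2, closing at 1/unit, collide at t=2
Earliest collision: t=2 between 1 and 2

Answer: 2 1 2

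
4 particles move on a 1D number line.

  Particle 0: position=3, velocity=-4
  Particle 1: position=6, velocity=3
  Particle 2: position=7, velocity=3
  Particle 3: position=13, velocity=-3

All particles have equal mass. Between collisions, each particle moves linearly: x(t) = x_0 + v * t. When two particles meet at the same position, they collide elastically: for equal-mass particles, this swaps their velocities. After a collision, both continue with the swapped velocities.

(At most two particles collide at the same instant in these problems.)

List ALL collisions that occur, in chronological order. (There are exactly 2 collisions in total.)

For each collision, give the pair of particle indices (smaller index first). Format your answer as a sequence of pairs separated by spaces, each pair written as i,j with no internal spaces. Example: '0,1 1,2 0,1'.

Answer: 2,3 1,2

Derivation:
Collision at t=1: particles 2 and 3 swap velocities; positions: p0=-1 p1=9 p2=10 p3=10; velocities now: v0=-4 v1=3 v2=-3 v3=3
Collision at t=7/6: particles 1 and 2 swap velocities; positions: p0=-5/3 p1=19/2 p2=19/2 p3=21/2; velocities now: v0=-4 v1=-3 v2=3 v3=3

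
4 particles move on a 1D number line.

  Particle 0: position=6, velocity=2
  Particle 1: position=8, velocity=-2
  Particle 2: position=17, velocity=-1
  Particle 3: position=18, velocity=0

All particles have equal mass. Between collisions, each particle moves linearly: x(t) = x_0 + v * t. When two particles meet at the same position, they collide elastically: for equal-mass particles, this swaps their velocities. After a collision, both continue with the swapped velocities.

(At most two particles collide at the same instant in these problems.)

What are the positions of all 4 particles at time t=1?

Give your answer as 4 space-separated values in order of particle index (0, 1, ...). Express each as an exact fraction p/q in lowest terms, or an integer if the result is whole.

Answer: 6 8 16 18

Derivation:
Collision at t=1/2: particles 0 and 1 swap velocities; positions: p0=7 p1=7 p2=33/2 p3=18; velocities now: v0=-2 v1=2 v2=-1 v3=0
Advance to t=1 (no further collisions before then); velocities: v0=-2 v1=2 v2=-1 v3=0; positions = 6 8 16 18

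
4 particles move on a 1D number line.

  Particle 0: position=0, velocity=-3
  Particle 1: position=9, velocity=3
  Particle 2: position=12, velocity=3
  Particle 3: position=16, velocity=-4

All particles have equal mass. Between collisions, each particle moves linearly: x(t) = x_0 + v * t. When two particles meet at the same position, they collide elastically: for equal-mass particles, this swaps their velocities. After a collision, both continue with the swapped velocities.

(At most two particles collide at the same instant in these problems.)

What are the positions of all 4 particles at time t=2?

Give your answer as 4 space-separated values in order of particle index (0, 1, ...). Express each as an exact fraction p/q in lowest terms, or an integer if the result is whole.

Answer: -6 8 15 18

Derivation:
Collision at t=4/7: particles 2 and 3 swap velocities; positions: p0=-12/7 p1=75/7 p2=96/7 p3=96/7; velocities now: v0=-3 v1=3 v2=-4 v3=3
Collision at t=1: particles 1 and 2 swap velocities; positions: p0=-3 p1=12 p2=12 p3=15; velocities now: v0=-3 v1=-4 v2=3 v3=3
Advance to t=2 (no further collisions before then); velocities: v0=-3 v1=-4 v2=3 v3=3; positions = -6 8 15 18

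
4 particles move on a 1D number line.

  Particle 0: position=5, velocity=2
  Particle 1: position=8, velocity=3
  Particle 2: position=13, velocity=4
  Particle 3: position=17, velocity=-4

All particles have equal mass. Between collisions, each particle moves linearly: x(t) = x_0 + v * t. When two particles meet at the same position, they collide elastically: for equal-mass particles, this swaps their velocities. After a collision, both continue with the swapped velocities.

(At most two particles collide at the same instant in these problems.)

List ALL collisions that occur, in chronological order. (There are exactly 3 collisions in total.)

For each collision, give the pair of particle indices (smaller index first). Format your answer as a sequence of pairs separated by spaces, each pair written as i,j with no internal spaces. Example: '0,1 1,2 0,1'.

Collision at t=1/2: particles 2 and 3 swap velocities; positions: p0=6 p1=19/2 p2=15 p3=15; velocities now: v0=2 v1=3 v2=-4 v3=4
Collision at t=9/7: particles 1 and 2 swap velocities; positions: p0=53/7 p1=83/7 p2=83/7 p3=127/7; velocities now: v0=2 v1=-4 v2=3 v3=4
Collision at t=2: particles 0 and 1 swap velocities; positions: p0=9 p1=9 p2=14 p3=21; velocities now: v0=-4 v1=2 v2=3 v3=4

Answer: 2,3 1,2 0,1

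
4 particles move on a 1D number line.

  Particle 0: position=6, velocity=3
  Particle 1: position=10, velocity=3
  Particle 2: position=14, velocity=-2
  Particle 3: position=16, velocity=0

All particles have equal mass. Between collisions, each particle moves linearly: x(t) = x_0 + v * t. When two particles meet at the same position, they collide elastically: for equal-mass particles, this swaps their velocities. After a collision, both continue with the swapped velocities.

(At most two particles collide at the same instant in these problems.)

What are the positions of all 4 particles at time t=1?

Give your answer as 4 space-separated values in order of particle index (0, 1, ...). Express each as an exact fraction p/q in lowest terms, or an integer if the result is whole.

Collision at t=4/5: particles 1 and 2 swap velocities; positions: p0=42/5 p1=62/5 p2=62/5 p3=16; velocities now: v0=3 v1=-2 v2=3 v3=0
Advance to t=1 (no further collisions before then); velocities: v0=3 v1=-2 v2=3 v3=0; positions = 9 12 13 16

Answer: 9 12 13 16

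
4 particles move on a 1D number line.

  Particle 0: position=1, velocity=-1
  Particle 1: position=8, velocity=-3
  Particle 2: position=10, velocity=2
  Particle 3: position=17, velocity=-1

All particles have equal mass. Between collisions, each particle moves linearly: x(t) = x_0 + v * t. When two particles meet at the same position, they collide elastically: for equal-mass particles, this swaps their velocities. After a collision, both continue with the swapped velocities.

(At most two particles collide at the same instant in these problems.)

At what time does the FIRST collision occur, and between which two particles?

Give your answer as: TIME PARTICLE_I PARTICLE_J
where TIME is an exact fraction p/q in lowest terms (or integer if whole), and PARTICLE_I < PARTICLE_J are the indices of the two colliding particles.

Pair (0,1): pos 1,8 vel -1,-3 -> gap=7, closing at 2/unit, collide at t=7/2
Pair (1,2): pos 8,10 vel -3,2 -> not approaching (rel speed -5 <= 0)
Pair (2,3): pos 10,17 vel 2,-1 -> gap=7, closing at 3/unit, collide at t=7/3
Earliest collision: t=7/3 between 2 and 3

Answer: 7/3 2 3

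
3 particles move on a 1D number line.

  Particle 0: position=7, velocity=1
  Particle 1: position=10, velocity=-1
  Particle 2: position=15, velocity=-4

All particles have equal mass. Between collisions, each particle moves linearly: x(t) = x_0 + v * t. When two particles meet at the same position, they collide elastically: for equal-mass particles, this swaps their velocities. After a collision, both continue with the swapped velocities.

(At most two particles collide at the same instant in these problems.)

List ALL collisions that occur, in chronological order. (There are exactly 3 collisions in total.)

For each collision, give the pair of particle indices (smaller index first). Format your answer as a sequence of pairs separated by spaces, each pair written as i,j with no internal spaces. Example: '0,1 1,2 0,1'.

Answer: 0,1 1,2 0,1

Derivation:
Collision at t=3/2: particles 0 and 1 swap velocities; positions: p0=17/2 p1=17/2 p2=9; velocities now: v0=-1 v1=1 v2=-4
Collision at t=8/5: particles 1 and 2 swap velocities; positions: p0=42/5 p1=43/5 p2=43/5; velocities now: v0=-1 v1=-4 v2=1
Collision at t=5/3: particles 0 and 1 swap velocities; positions: p0=25/3 p1=25/3 p2=26/3; velocities now: v0=-4 v1=-1 v2=1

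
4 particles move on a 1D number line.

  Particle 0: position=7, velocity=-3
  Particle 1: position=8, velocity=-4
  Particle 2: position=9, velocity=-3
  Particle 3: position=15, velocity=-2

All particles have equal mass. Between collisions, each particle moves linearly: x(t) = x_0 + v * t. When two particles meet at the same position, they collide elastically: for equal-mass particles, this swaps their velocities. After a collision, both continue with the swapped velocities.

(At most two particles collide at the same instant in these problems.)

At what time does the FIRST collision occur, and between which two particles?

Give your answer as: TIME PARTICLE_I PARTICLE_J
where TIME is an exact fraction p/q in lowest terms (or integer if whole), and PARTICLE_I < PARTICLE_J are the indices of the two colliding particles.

Answer: 1 0 1

Derivation:
Pair (0,1): pos 7,8 vel -3,-4 -> gap=1, closing at 1/unit, collide at t=1
Pair (1,2): pos 8,9 vel -4,-3 -> not approaching (rel speed -1 <= 0)
Pair (2,3): pos 9,15 vel -3,-2 -> not approaching (rel speed -1 <= 0)
Earliest collision: t=1 between 0 and 1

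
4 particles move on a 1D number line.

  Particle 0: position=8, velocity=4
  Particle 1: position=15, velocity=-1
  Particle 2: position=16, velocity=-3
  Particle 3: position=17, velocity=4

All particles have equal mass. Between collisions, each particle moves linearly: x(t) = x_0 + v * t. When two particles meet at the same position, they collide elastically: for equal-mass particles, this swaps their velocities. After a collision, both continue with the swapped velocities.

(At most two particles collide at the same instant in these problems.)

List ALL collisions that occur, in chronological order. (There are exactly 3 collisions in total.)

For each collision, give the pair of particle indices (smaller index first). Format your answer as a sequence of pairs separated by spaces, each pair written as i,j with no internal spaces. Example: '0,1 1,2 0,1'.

Collision at t=1/2: particles 1 and 2 swap velocities; positions: p0=10 p1=29/2 p2=29/2 p3=19; velocities now: v0=4 v1=-3 v2=-1 v3=4
Collision at t=8/7: particles 0 and 1 swap velocities; positions: p0=88/7 p1=88/7 p2=97/7 p3=151/7; velocities now: v0=-3 v1=4 v2=-1 v3=4
Collision at t=7/5: particles 1 and 2 swap velocities; positions: p0=59/5 p1=68/5 p2=68/5 p3=113/5; velocities now: v0=-3 v1=-1 v2=4 v3=4

Answer: 1,2 0,1 1,2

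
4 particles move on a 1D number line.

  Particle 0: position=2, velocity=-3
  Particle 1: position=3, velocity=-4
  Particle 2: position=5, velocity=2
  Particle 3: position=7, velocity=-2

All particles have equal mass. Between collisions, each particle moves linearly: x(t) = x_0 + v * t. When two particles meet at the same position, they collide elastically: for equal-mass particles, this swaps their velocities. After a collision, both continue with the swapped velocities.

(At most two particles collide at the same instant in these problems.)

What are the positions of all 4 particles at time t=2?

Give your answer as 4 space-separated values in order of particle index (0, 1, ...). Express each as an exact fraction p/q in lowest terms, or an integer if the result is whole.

Collision at t=1/2: particles 2 and 3 swap velocities; positions: p0=1/2 p1=1 p2=6 p3=6; velocities now: v0=-3 v1=-4 v2=-2 v3=2
Collision at t=1: particles 0 and 1 swap velocities; positions: p0=-1 p1=-1 p2=5 p3=7; velocities now: v0=-4 v1=-3 v2=-2 v3=2
Advance to t=2 (no further collisions before then); velocities: v0=-4 v1=-3 v2=-2 v3=2; positions = -5 -4 3 9

Answer: -5 -4 3 9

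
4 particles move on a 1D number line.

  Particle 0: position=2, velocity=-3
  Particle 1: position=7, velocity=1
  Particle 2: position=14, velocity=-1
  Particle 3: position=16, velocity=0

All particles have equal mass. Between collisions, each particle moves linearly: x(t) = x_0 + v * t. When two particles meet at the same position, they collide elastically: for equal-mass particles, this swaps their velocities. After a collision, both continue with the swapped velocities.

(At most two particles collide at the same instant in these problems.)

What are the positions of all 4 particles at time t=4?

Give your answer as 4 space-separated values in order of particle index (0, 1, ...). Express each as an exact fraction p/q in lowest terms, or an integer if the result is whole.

Collision at t=7/2: particles 1 and 2 swap velocities; positions: p0=-17/2 p1=21/2 p2=21/2 p3=16; velocities now: v0=-3 v1=-1 v2=1 v3=0
Advance to t=4 (no further collisions before then); velocities: v0=-3 v1=-1 v2=1 v3=0; positions = -10 10 11 16

Answer: -10 10 11 16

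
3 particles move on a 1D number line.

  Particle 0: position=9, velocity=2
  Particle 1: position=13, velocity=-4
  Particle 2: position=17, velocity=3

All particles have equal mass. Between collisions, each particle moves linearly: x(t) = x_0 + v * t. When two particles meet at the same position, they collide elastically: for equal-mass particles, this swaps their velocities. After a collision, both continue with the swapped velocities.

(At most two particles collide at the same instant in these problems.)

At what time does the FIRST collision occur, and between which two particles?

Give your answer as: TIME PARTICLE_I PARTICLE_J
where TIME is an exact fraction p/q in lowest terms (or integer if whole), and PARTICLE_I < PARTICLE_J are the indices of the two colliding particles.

Answer: 2/3 0 1

Derivation:
Pair (0,1): pos 9,13 vel 2,-4 -> gap=4, closing at 6/unit, collide at t=2/3
Pair (1,2): pos 13,17 vel -4,3 -> not approaching (rel speed -7 <= 0)
Earliest collision: t=2/3 between 0 and 1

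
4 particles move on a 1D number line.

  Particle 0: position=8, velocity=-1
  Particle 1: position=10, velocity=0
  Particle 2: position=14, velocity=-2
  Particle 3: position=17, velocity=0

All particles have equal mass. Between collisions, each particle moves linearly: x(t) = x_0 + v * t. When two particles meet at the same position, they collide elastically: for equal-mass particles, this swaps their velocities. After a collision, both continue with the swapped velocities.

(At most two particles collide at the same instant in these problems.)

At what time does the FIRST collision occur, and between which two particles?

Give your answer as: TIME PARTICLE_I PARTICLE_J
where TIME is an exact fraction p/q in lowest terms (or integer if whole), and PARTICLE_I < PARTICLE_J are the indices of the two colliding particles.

Pair (0,1): pos 8,10 vel -1,0 -> not approaching (rel speed -1 <= 0)
Pair (1,2): pos 10,14 vel 0,-2 -> gap=4, closing at 2/unit, collide at t=2
Pair (2,3): pos 14,17 vel -2,0 -> not approaching (rel speed -2 <= 0)
Earliest collision: t=2 between 1 and 2

Answer: 2 1 2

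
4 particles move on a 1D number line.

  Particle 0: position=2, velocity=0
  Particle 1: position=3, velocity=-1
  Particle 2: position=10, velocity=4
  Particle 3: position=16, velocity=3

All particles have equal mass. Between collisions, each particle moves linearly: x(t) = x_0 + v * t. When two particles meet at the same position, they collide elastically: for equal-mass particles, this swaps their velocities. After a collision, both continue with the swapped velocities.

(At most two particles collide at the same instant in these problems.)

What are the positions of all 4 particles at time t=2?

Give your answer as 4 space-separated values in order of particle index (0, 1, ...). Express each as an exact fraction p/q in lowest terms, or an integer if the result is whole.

Collision at t=1: particles 0 and 1 swap velocities; positions: p0=2 p1=2 p2=14 p3=19; velocities now: v0=-1 v1=0 v2=4 v3=3
Advance to t=2 (no further collisions before then); velocities: v0=-1 v1=0 v2=4 v3=3; positions = 1 2 18 22

Answer: 1 2 18 22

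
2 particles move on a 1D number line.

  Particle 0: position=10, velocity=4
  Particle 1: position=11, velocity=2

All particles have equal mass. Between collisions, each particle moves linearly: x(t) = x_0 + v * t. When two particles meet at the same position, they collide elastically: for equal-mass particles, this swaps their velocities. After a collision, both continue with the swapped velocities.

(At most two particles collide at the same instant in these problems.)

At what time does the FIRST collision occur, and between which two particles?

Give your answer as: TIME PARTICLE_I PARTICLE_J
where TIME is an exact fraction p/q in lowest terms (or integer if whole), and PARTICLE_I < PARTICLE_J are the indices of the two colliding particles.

Pair (0,1): pos 10,11 vel 4,2 -> gap=1, closing at 2/unit, collide at t=1/2
Earliest collision: t=1/2 between 0 and 1

Answer: 1/2 0 1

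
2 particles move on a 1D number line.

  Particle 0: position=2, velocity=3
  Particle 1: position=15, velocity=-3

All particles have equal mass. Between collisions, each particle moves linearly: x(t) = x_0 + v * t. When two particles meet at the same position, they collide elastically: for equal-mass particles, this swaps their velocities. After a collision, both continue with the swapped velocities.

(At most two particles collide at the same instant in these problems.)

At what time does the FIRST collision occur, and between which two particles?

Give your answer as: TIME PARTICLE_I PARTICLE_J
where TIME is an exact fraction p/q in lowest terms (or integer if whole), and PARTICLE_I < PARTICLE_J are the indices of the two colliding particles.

Pair (0,1): pos 2,15 vel 3,-3 -> gap=13, closing at 6/unit, collide at t=13/6
Earliest collision: t=13/6 between 0 and 1

Answer: 13/6 0 1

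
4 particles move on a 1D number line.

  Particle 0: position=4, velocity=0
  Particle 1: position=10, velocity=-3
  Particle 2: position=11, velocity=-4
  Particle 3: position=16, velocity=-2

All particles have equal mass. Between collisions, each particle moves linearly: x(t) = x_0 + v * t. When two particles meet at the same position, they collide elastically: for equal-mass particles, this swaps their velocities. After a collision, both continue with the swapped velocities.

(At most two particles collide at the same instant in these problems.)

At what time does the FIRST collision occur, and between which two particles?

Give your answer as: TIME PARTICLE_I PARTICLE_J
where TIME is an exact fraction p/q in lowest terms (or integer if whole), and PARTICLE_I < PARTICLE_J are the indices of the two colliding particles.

Answer: 1 1 2

Derivation:
Pair (0,1): pos 4,10 vel 0,-3 -> gap=6, closing at 3/unit, collide at t=2
Pair (1,2): pos 10,11 vel -3,-4 -> gap=1, closing at 1/unit, collide at t=1
Pair (2,3): pos 11,16 vel -4,-2 -> not approaching (rel speed -2 <= 0)
Earliest collision: t=1 between 1 and 2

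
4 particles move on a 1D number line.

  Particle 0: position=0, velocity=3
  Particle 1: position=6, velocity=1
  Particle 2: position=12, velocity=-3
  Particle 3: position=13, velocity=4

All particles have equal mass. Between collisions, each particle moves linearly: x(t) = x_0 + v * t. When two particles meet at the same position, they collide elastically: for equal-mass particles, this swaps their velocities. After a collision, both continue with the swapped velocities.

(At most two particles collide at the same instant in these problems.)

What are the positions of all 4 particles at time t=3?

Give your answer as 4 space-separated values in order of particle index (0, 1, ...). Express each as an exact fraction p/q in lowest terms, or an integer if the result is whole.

Collision at t=3/2: particles 1 and 2 swap velocities; positions: p0=9/2 p1=15/2 p2=15/2 p3=19; velocities now: v0=3 v1=-3 v2=1 v3=4
Collision at t=2: particles 0 and 1 swap velocities; positions: p0=6 p1=6 p2=8 p3=21; velocities now: v0=-3 v1=3 v2=1 v3=4
Collision at t=3: particles 1 and 2 swap velocities; positions: p0=3 p1=9 p2=9 p3=25; velocities now: v0=-3 v1=1 v2=3 v3=4
Advance to t=3 (no further collisions before then); velocities: v0=-3 v1=1 v2=3 v3=4; positions = 3 9 9 25

Answer: 3 9 9 25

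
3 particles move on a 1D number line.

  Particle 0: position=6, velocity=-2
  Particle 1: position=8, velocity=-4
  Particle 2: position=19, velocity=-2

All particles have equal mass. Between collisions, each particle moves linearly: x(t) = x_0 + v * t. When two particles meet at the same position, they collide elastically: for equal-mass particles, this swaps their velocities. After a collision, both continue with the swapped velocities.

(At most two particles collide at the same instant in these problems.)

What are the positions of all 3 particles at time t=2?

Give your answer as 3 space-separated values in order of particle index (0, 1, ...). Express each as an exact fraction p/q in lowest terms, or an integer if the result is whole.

Collision at t=1: particles 0 and 1 swap velocities; positions: p0=4 p1=4 p2=17; velocities now: v0=-4 v1=-2 v2=-2
Advance to t=2 (no further collisions before then); velocities: v0=-4 v1=-2 v2=-2; positions = 0 2 15

Answer: 0 2 15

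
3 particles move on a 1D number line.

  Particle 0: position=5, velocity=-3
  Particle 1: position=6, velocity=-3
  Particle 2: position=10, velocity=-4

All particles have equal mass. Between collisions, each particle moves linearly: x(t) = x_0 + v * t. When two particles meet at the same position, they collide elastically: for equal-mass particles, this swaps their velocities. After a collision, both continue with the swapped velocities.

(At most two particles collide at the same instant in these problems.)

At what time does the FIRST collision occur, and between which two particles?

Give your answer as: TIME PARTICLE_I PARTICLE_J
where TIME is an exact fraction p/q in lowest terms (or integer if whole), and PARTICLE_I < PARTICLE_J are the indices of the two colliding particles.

Answer: 4 1 2

Derivation:
Pair (0,1): pos 5,6 vel -3,-3 -> not approaching (rel speed 0 <= 0)
Pair (1,2): pos 6,10 vel -3,-4 -> gap=4, closing at 1/unit, collide at t=4
Earliest collision: t=4 between 1 and 2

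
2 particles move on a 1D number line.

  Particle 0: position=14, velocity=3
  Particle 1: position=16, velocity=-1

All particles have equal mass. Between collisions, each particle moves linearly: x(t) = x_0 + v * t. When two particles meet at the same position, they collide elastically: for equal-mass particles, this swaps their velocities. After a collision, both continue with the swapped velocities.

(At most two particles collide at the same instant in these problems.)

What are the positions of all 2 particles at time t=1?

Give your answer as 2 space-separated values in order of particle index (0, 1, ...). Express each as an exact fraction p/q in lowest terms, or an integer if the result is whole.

Answer: 15 17

Derivation:
Collision at t=1/2: particles 0 and 1 swap velocities; positions: p0=31/2 p1=31/2; velocities now: v0=-1 v1=3
Advance to t=1 (no further collisions before then); velocities: v0=-1 v1=3; positions = 15 17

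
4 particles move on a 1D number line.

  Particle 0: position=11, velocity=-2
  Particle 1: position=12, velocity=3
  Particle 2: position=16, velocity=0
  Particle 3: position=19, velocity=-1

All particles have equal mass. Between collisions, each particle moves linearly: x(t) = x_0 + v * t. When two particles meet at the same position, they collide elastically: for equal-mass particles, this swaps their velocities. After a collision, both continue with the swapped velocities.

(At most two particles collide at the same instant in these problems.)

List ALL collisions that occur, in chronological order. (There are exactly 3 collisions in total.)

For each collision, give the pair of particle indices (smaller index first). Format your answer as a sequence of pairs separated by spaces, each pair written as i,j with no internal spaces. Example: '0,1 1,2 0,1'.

Answer: 1,2 2,3 1,2

Derivation:
Collision at t=4/3: particles 1 and 2 swap velocities; positions: p0=25/3 p1=16 p2=16 p3=53/3; velocities now: v0=-2 v1=0 v2=3 v3=-1
Collision at t=7/4: particles 2 and 3 swap velocities; positions: p0=15/2 p1=16 p2=69/4 p3=69/4; velocities now: v0=-2 v1=0 v2=-1 v3=3
Collision at t=3: particles 1 and 2 swap velocities; positions: p0=5 p1=16 p2=16 p3=21; velocities now: v0=-2 v1=-1 v2=0 v3=3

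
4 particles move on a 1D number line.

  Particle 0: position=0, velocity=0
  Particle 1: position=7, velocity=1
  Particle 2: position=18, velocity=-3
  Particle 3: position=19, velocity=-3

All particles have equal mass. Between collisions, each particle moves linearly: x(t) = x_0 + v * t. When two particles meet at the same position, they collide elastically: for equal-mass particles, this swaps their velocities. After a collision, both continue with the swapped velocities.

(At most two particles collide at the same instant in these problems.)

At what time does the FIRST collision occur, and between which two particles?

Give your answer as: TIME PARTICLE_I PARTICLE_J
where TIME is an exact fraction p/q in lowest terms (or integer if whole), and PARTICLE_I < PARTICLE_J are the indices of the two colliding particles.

Pair (0,1): pos 0,7 vel 0,1 -> not approaching (rel speed -1 <= 0)
Pair (1,2): pos 7,18 vel 1,-3 -> gap=11, closing at 4/unit, collide at t=11/4
Pair (2,3): pos 18,19 vel -3,-3 -> not approaching (rel speed 0 <= 0)
Earliest collision: t=11/4 between 1 and 2

Answer: 11/4 1 2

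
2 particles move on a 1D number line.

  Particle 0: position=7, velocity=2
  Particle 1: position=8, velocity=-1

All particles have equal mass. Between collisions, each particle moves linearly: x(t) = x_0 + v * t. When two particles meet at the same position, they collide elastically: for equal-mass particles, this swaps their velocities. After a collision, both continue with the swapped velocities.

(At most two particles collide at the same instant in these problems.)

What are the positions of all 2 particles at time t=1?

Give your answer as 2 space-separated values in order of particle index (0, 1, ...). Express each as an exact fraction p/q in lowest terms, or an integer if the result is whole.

Answer: 7 9

Derivation:
Collision at t=1/3: particles 0 and 1 swap velocities; positions: p0=23/3 p1=23/3; velocities now: v0=-1 v1=2
Advance to t=1 (no further collisions before then); velocities: v0=-1 v1=2; positions = 7 9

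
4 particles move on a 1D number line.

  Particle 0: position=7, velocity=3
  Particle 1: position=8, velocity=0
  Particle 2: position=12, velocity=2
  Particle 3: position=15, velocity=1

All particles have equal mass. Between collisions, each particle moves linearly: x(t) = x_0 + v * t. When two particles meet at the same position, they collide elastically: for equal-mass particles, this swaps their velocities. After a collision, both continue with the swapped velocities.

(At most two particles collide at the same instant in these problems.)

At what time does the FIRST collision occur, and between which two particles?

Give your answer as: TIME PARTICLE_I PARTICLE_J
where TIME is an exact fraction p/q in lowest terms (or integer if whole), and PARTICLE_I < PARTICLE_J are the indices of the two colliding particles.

Pair (0,1): pos 7,8 vel 3,0 -> gap=1, closing at 3/unit, collide at t=1/3
Pair (1,2): pos 8,12 vel 0,2 -> not approaching (rel speed -2 <= 0)
Pair (2,3): pos 12,15 vel 2,1 -> gap=3, closing at 1/unit, collide at t=3
Earliest collision: t=1/3 between 0 and 1

Answer: 1/3 0 1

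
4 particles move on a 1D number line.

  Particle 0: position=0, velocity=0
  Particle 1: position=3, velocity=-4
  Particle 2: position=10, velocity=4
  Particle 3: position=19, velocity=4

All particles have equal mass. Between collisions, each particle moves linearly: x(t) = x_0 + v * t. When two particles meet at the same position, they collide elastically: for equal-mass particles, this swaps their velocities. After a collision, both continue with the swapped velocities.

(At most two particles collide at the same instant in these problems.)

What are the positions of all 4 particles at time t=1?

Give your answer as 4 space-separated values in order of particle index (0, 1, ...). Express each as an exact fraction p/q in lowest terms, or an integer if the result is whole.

Collision at t=3/4: particles 0 and 1 swap velocities; positions: p0=0 p1=0 p2=13 p3=22; velocities now: v0=-4 v1=0 v2=4 v3=4
Advance to t=1 (no further collisions before then); velocities: v0=-4 v1=0 v2=4 v3=4; positions = -1 0 14 23

Answer: -1 0 14 23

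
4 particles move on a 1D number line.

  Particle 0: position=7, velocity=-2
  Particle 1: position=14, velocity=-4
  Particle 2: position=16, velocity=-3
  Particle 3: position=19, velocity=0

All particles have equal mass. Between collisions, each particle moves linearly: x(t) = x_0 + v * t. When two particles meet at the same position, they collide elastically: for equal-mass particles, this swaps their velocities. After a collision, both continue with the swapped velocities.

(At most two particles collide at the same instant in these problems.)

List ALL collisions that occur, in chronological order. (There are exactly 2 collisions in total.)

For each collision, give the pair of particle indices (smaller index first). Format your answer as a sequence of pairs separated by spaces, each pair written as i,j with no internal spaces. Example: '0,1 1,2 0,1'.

Collision at t=7/2: particles 0 and 1 swap velocities; positions: p0=0 p1=0 p2=11/2 p3=19; velocities now: v0=-4 v1=-2 v2=-3 v3=0
Collision at t=9: particles 1 and 2 swap velocities; positions: p0=-22 p1=-11 p2=-11 p3=19; velocities now: v0=-4 v1=-3 v2=-2 v3=0

Answer: 0,1 1,2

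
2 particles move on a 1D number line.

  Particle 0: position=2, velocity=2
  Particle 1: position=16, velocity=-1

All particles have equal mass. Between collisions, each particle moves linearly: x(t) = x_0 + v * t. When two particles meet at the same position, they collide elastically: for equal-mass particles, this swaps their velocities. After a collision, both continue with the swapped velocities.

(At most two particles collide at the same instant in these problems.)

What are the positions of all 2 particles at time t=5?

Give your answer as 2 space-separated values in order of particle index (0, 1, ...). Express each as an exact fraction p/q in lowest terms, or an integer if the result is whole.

Answer: 11 12

Derivation:
Collision at t=14/3: particles 0 and 1 swap velocities; positions: p0=34/3 p1=34/3; velocities now: v0=-1 v1=2
Advance to t=5 (no further collisions before then); velocities: v0=-1 v1=2; positions = 11 12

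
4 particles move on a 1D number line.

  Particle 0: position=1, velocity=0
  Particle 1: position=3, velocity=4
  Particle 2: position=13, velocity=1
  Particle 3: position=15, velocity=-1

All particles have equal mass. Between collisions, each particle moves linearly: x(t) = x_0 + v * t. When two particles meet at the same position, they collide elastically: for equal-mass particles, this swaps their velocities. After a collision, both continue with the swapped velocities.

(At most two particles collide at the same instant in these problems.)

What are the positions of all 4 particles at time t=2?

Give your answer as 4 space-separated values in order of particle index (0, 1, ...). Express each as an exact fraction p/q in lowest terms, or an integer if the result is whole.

Answer: 1 11 13 15

Derivation:
Collision at t=1: particles 2 and 3 swap velocities; positions: p0=1 p1=7 p2=14 p3=14; velocities now: v0=0 v1=4 v2=-1 v3=1
Advance to t=2 (no further collisions before then); velocities: v0=0 v1=4 v2=-1 v3=1; positions = 1 11 13 15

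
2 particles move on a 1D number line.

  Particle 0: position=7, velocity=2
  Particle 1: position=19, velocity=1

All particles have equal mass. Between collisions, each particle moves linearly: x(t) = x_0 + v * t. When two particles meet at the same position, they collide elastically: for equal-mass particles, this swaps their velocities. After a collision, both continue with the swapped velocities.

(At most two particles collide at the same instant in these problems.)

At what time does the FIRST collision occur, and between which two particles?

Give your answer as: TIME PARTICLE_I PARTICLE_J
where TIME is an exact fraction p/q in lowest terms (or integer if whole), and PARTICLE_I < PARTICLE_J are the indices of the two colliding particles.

Pair (0,1): pos 7,19 vel 2,1 -> gap=12, closing at 1/unit, collide at t=12
Earliest collision: t=12 between 0 and 1

Answer: 12 0 1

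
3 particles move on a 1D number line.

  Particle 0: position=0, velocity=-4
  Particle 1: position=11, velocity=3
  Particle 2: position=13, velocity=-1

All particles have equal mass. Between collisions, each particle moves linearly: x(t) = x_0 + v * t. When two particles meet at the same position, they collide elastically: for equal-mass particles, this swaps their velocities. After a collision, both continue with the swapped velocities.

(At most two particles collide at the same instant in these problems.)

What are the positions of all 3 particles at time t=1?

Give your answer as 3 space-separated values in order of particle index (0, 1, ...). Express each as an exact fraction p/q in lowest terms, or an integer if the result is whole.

Collision at t=1/2: particles 1 and 2 swap velocities; positions: p0=-2 p1=25/2 p2=25/2; velocities now: v0=-4 v1=-1 v2=3
Advance to t=1 (no further collisions before then); velocities: v0=-4 v1=-1 v2=3; positions = -4 12 14

Answer: -4 12 14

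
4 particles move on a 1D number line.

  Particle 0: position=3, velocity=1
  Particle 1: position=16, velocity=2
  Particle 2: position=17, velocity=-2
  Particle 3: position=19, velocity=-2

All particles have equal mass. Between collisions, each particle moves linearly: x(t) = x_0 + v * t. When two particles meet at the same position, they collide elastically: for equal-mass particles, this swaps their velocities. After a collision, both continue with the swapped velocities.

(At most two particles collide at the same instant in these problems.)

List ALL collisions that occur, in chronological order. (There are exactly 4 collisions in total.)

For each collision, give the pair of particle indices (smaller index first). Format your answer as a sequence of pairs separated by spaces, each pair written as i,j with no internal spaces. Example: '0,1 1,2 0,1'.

Answer: 1,2 2,3 0,1 1,2

Derivation:
Collision at t=1/4: particles 1 and 2 swap velocities; positions: p0=13/4 p1=33/2 p2=33/2 p3=37/2; velocities now: v0=1 v1=-2 v2=2 v3=-2
Collision at t=3/4: particles 2 and 3 swap velocities; positions: p0=15/4 p1=31/2 p2=35/2 p3=35/2; velocities now: v0=1 v1=-2 v2=-2 v3=2
Collision at t=14/3: particles 0 and 1 swap velocities; positions: p0=23/3 p1=23/3 p2=29/3 p3=76/3; velocities now: v0=-2 v1=1 v2=-2 v3=2
Collision at t=16/3: particles 1 and 2 swap velocities; positions: p0=19/3 p1=25/3 p2=25/3 p3=80/3; velocities now: v0=-2 v1=-2 v2=1 v3=2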